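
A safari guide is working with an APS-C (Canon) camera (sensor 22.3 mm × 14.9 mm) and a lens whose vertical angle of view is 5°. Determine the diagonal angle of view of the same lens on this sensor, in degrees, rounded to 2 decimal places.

8.99°

From the vertical AOV: f = 14.9 / (2·tan(2.5°)) = 14.9 / 0.08732 ≈ 170.6331 mm.
Sensor diagonal = √(22.3² + 14.9²) = √719.3000 ≈ 26.8198 mm.
Diagonal AOV = 2·arctan(26.8198 / (2 × 170.6331)) = 2·arctan(0.07859) ≈ 8.9872°.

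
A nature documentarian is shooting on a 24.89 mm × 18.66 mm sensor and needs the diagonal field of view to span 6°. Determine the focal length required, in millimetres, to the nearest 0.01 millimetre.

296.79 mm

Sensor diagonal = √(24.89² + 18.66²) = √967.7077 ≈ 31.1080 mm.
From α = 2·arctan(d/2f) we get f = d / (2·tan(α/2)).
With d = 31.1080 mm and α/2 = 3°, tan(α/2) ≈ 0.05241, so f ≈ 31.1080 / 0.10482 ≈ 296.7880 mm.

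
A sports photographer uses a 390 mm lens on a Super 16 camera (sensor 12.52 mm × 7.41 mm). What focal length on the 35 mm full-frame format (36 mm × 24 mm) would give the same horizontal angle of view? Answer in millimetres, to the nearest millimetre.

1121 mm

Equal angle of view means equal width/f ratio, so f₂ = f₁ · (width₂/width₁) = 390 × 36/12.52.
f₂ = 390 × 2.87540 ≈ 1121.406 mm.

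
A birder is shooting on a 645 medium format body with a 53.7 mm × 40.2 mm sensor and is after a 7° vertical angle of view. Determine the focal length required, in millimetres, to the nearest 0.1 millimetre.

328.6 mm

From α = 2·arctan(h/2f) we get f = h / (2·tan(α/2)).
With h = 40.2 mm and α/2 = 3.5°, tan(α/2) ≈ 0.06116, so f ≈ 40.2 / 0.12233 ≈ 328.6321 mm.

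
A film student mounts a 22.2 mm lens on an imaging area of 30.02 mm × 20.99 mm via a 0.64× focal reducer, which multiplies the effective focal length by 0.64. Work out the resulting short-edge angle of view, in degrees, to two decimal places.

72.90°

Effective focal length f = 22.2 × 0.64 = 14.208 mm.
α = 2·arctan(20.99 / (2 × 14.208)) = 2·arctan(0.73867) ≈ 72.9042°.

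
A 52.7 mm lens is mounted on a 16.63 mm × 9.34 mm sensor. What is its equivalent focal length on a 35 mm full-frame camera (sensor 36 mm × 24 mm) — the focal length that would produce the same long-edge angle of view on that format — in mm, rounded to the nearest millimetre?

114 mm

Equal angle of view means equal width/f ratio, so f₂ = f₁ · (width₂/width₁) = 52.7 × 36/16.63.
f₂ = 52.7 × 2.16476 ≈ 114.083 mm.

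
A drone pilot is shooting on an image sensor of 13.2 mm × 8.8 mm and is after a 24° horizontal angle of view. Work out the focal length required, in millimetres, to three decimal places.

From α = 2·arctan(w/2f) we get f = w / (2·tan(α/2)).
With w = 13.2 mm and α/2 = 12°, tan(α/2) ≈ 0.21256, so f ≈ 13.2 / 0.42511 ≈ 31.0506 mm.

31.051 mm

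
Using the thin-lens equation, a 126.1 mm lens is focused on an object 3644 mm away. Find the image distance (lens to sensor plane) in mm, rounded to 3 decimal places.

1/dᵢ = 1/f − 1/dₒ = 1/126.1 − 1/3644 = 0.0076558 mm⁻¹.
dᵢ = 1/0.0076558 ≈ 130.6201 mm.

130.620 mm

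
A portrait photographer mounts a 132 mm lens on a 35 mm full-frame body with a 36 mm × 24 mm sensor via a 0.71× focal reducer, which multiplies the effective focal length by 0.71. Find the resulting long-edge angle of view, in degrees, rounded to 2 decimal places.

21.74°

Effective focal length f = 132 × 0.71 = 93.72 mm.
α = 2·arctan(36 / (2 × 93.72)) = 2·arctan(0.19206) ≈ 21.7438°.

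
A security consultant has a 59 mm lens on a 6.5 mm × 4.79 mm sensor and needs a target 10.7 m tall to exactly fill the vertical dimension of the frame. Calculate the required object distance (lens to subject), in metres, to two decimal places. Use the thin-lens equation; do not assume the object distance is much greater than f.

131.85 m

W: 10.7 m = 10700 mm.
Magnification m = h/W = dᵢ/dₒ; combined with 1/f = 1/dₒ + 1/dᵢ this gives dₒ = f·(1 + W/h).
dₒ = 59 mm × (1 + 10700/4.79) = 59 × 2234.8205 ≈ 131854.407 mm = 131.854 m.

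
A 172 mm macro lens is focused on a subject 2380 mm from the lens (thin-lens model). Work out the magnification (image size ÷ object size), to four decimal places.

0.0779×

Thin lens: 1/f = 1/dₒ + 1/dᵢ → 1/dᵢ = 1/172 − 1/2380 = 0.0053938 mm⁻¹, so dᵢ ≈ 185.3986 mm.
Magnification m = dᵢ/dₒ = 185.3986/2380 ≈ 0.07790.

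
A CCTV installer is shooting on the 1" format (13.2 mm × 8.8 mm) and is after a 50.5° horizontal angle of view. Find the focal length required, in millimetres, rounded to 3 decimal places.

From α = 2·arctan(w/2f) we get f = w / (2·tan(α/2)).
With w = 13.2 mm and α/2 = 25.25°, tan(α/2) ≈ 0.47163, so f ≈ 13.2 / 0.94326 ≈ 13.9940 mm.

13.994 mm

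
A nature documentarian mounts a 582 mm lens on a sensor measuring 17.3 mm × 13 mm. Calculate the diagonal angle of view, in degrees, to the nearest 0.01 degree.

Sensor diagonal = √(17.3² + 13²) = √468.2900 ≈ 21.6400 mm.
Angle of view α = 2·arctan(d/2f) with d = 21.6400 mm and f = 582 mm.
d/2f = 0.01859; arctan(0.01859) ≈ 1.0651°, so α ≈ 2.1301°.

2.13°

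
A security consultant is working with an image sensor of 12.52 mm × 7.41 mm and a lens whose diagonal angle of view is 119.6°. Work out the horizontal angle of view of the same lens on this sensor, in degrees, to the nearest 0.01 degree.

Sensor diagonal = √(12.52² + 7.41²) = √211.6585 ≈ 14.5485 mm.
From the diagonal AOV: f = 14.5485 / (2·tan(59.8°)) = 14.5485 / 3.43634 ≈ 4.2337 mm.
Horizontal AOV = 2·arctan(12.52 / (2 × 4.2337)) = 2·arctan(1.47861) ≈ 111.8581°.

111.86°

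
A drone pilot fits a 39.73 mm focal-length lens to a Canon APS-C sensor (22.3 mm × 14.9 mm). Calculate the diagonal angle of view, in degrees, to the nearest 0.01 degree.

37.30°

Sensor diagonal = √(22.3² + 14.9²) = √719.3000 ≈ 26.8198 mm.
Angle of view α = 2·arctan(d/2f) with d = 26.8198 mm and f = 39.73 mm.
d/2f = 0.33753; arctan(0.33753) ≈ 18.6508°, so α ≈ 37.3017°.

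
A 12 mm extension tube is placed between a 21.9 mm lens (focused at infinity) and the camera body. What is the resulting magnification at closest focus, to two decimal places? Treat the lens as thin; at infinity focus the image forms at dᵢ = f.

0.55×

The tube moves the image plane from f to f + e, so dᵢ = 21.9 + 12 = 33.9 mm. Focus is achieved when 1/f = 1/dₒ + 1/dᵢ, giving dₒ = 1/(1/f − 1/(f+e)).
Magnification m = dᵢ/dₒ = (f+e)·(1/f − 1/(f+e)) = e/f = 12/21.9 ≈ 0.5479.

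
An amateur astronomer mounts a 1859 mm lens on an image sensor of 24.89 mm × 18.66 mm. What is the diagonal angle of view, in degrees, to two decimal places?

Sensor diagonal = √(24.89² + 18.66²) = √967.7077 ≈ 31.1080 mm.
Angle of view α = 2·arctan(d/2f) with d = 31.1080 mm and f = 1859 mm.
d/2f = 0.00837; arctan(0.00837) ≈ 0.4794°, so α ≈ 0.9587°.

0.96°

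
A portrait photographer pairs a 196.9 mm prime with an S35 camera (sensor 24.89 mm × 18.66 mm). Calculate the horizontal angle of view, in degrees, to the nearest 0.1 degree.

Angle of view α = 2·arctan(w/2f) with w = 24.89 mm and f = 196.9 mm.
w/2f = 0.06320; arctan(0.06320) ≈ 3.6166°, so α ≈ 7.2331°.

7.2°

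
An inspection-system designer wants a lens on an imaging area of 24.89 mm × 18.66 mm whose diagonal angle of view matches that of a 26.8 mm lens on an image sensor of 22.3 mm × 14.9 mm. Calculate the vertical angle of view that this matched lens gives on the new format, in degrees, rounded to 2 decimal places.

Sensor diagonal = √(22.3² + 14.9²) = √719.3000 ≈ 26.8198 mm.
Sensor diagonal = √(24.89² + 18.66²) = √967.7077 ≈ 31.1080 mm.
Equal diagonal AOV ⇒ f₂ = f₁ · 31.1080/26.8198 = 26.8 × 1.15989 ≈ 31.0851 mm.
Vertical AOV on the new format = 2·arctan(18.66 / (2 × 31.0851)) = 2·arctan(0.30014) ≈ 33.4136°.

33.41°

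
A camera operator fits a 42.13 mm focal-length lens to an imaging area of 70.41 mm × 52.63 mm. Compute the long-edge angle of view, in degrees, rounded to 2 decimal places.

79.77°

Angle of view α = 2·arctan(w/2f) with w = 70.41 mm and f = 42.13 mm.
w/2f = 0.83563; arctan(0.83563) ≈ 39.8831°, so α ≈ 79.7661°.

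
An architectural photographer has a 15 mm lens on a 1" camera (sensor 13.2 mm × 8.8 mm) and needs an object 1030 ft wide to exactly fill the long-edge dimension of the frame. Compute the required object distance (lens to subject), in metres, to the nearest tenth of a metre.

W: 1030 ft × 304.8 mm/ft = 313943.99 mm.
Magnification m = w/W = dᵢ/dₒ; combined with 1/f = 1/dₒ + 1/dᵢ this gives dₒ = f·(1 + W/w).
dₒ = 15 mm × (1 + 313944/13.2) = 15 × 23784.6356 ≈ 356769.534 mm = 356.77 m.

356.8 m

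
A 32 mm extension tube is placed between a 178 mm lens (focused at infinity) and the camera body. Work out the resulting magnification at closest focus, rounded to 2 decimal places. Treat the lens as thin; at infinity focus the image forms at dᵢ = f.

The tube moves the image plane from f to f + e, so dᵢ = 178 + 32 = 210 mm. Focus is achieved when 1/f = 1/dₒ + 1/dᵢ, giving dₒ = 1/(1/f − 1/(f+e)).
Magnification m = dᵢ/dₒ = (f+e)·(1/f − 1/(f+e)) = e/f = 32/178 ≈ 0.1798.

0.18×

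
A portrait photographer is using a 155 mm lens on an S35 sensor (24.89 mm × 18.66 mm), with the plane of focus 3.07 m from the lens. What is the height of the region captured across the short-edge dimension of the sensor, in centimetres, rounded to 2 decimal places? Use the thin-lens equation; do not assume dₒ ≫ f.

dₒ: 3.07 m = 3070 mm.
Similar triangles through the lens centre give W/dₒ = h/dᵢ; with 1/f = 1/dₒ + 1/dᵢ this gives W = h·(dₒ − f)/f.
W = 18.66 mm × (3070 − 155) / 155 = 18.66 × 18.8065 ≈ 350.928 mm = 35.0928 cm.

35.09 cm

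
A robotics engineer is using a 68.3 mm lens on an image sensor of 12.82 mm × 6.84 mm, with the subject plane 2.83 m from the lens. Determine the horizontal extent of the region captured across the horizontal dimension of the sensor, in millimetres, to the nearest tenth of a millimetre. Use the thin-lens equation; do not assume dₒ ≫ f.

518.4 mm

dₒ: 2.83 m = 2830 mm.
Similar triangles through the lens centre give W/dₒ = w/dᵢ; with 1/f = 1/dₒ + 1/dᵢ this gives W = w·(dₒ − f)/f.
W = 12.82 mm × (2830 − 68.3) / 68.3 = 12.82 × 40.4348 ≈ 518.375 mm.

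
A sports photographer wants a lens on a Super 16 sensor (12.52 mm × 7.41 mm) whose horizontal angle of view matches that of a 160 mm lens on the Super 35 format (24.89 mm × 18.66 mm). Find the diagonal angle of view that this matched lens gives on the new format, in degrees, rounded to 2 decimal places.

10.33°

Equal horizontal AOV ⇒ f₂ = f₁ · 12.52/24.89 = 160 × 0.50301 ≈ 80.4821 mm.
Sensor diagonal = √(12.52² + 7.41²) = √211.6585 ≈ 14.5485 mm.
Diagonal AOV on the new format = 2·arctan(14.5485 / (2 × 80.4821)) = 2·arctan(0.09038) ≈ 10.3291°.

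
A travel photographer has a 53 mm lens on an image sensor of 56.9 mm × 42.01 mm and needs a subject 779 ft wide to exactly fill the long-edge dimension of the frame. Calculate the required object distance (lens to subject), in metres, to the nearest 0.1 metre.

221.2 m

W: 779 ft × 304.8 mm/ft = 237439.19 mm.
Magnification m = w/W = dᵢ/dₒ; combined with 1/f = 1/dₒ + 1/dᵢ this gives dₒ = f·(1 + W/w).
dₒ = 53 mm × (1 + 237439/56.9) = 53 × 4173.9208 ≈ 221217.801 mm = 221.218 m.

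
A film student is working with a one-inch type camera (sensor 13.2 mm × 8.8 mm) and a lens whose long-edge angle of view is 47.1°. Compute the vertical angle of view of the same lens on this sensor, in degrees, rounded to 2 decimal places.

32.40°

From the long-edge AOV: f = 13.2 / (2·tan(23.55°)) = 13.2 / 0.87170 ≈ 15.1428 mm.
Vertical AOV = 2·arctan(8.8 / (2 × 15.1428)) = 2·arctan(0.29057) ≈ 32.4042°.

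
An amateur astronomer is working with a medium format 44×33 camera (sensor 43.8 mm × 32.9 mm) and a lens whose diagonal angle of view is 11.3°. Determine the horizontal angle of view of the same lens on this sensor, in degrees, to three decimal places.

Sensor diagonal = √(43.8² + 32.9²) = √3000.8500 ≈ 54.7800 mm.
From the diagonal AOV: f = 54.7800 / (2·tan(5.65°)) = 54.7800 / 0.19786 ≈ 276.8569 mm.
Horizontal AOV = 2·arctan(43.8 / (2 × 276.8569)) = 2·arctan(0.07910) ≈ 9.0456°.

9.046°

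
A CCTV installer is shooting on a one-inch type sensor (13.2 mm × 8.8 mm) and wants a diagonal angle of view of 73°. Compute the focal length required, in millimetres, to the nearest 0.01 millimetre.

10.72 mm

Sensor diagonal = √(13.2² + 8.8²) = √251.6800 ≈ 15.8644 mm.
From α = 2·arctan(d/2f) we get f = d / (2·tan(α/2)).
With d = 15.8644 mm and α/2 = 36.5°, tan(α/2) ≈ 0.73996, so f ≈ 15.8644 / 1.47992 ≈ 10.7198 mm.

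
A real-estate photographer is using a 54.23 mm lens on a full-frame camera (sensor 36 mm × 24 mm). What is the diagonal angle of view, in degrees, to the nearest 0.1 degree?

43.5°

Sensor diagonal = √(36² + 24²) = √1872.0000 ≈ 43.2666 mm.
Angle of view α = 2·arctan(d/2f) with d = 43.2666 mm and f = 54.23 mm.
d/2f = 0.39892; arctan(0.39892) ≈ 21.7479°, so α ≈ 43.4959°.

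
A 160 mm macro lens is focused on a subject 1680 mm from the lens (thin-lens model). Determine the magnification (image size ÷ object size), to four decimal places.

0.1053×

Thin lens: 1/f = 1/dₒ + 1/dᵢ → 1/dᵢ = 1/160 − 1/1680 = 0.0056548 mm⁻¹, so dᵢ ≈ 176.8421 mm.
Magnification m = dᵢ/dₒ = 176.8421/1680 ≈ 0.10526.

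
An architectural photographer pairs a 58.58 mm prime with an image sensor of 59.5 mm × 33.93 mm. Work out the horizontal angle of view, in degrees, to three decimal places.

Angle of view α = 2·arctan(w/2f) with w = 59.5 mm and f = 58.58 mm.
w/2f = 0.50785; arctan(0.50785) ≈ 26.9239°, so α ≈ 53.8477°.

53.848°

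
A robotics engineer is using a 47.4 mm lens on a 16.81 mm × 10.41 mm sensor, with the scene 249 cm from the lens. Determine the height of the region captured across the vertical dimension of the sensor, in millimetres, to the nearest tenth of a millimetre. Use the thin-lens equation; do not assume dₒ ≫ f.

536.4 mm

dₒ: 249 cm = 2490 mm.
Similar triangles through the lens centre give W/dₒ = h/dᵢ; with 1/f = 1/dₒ + 1/dᵢ this gives W = h·(dₒ − f)/f.
W = 10.41 mm × (2490 − 47.4) / 47.4 = 10.41 × 51.5316 ≈ 536.444 mm.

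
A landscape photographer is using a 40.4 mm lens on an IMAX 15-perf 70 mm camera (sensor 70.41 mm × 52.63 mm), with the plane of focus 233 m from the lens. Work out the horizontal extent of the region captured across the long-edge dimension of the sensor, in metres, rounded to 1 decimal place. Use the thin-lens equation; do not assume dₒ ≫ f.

406.0 m

dₒ: 233 m = 233000 mm.
Similar triangles through the lens centre give W/dₒ = w/dᵢ; with 1/f = 1/dₒ + 1/dᵢ this gives W = w·(dₒ − f)/f.
W = 70.41 mm × (233000 − 40.4) / 40.4 = 70.41 × 5766.3267 ≈ 406007.065 mm = 406.007 m.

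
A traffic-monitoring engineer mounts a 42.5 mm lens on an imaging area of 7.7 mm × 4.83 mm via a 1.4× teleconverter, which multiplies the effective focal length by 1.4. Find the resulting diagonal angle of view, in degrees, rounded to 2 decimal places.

8.74°

Effective focal length f = 42.5 × 1.4 = 59.5 mm.
Sensor diagonal = √(7.7² + 4.83²) = √82.6189 ≈ 9.0895 mm.
α = 2·arctan(9.089 / (2 × 59.5)) = 2·arctan(0.07638) ≈ 8.7358°.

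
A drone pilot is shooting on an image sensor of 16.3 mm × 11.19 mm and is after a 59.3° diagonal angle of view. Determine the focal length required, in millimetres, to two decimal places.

17.37 mm

Sensor diagonal = √(16.3² + 11.19²) = √390.9061 ≈ 19.7713 mm.
From α = 2·arctan(d/2f) we get f = d / (2·tan(α/2)).
With d = 19.7713 mm and α/2 = 29.65°, tan(α/2) ≈ 0.56923, so f ≈ 19.7713 / 1.13847 ≈ 17.3666 mm.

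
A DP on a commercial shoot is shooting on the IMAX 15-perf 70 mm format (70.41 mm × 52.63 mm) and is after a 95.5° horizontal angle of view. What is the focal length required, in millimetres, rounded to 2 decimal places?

31.98 mm

From α = 2·arctan(w/2f) we get f = w / (2·tan(α/2)).
With w = 70.41 mm and α/2 = 47.75°, tan(α/2) ≈ 1.10091, so f ≈ 70.41 / 2.20183 ≈ 31.9780 mm.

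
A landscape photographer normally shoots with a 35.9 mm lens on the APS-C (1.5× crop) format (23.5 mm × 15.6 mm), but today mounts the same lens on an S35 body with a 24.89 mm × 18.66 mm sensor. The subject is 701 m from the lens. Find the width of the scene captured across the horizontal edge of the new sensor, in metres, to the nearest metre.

486 m

The focal length stays 35.9 mm; the relevant sensor dimension is now w = 24.89 mm. Object distance dₒ = 701 m = 701000 mm.
Thin-lens field width W = w·(dₒ − f)/f = 24.89 × (701000 − 35.9)/35.9 ≈ 485988.759 mm = 485.989 m.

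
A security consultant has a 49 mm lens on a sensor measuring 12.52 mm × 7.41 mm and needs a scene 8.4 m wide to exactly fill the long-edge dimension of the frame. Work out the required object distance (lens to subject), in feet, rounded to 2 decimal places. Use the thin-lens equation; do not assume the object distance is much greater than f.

W: 8.4 m = 8400 mm.
Magnification m = w/W = dᵢ/dₒ; combined with 1/f = 1/dₒ + 1/dᵢ this gives dₒ = f·(1 + W/w).
dₒ = 49 mm × (1 + 8400/12.52) = 49 × 671.9265 ≈ 32924.399 mm = 32924.399/304.8 ft = 108.02 ft.

108.02 ft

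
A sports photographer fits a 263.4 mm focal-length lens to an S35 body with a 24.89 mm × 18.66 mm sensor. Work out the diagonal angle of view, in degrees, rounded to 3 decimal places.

6.759°

Sensor diagonal = √(24.89² + 18.66²) = √967.7077 ≈ 31.1080 mm.
Angle of view α = 2·arctan(d/2f) with d = 31.1080 mm and f = 263.4 mm.
d/2f = 0.05905; arctan(0.05905) ≈ 3.3794°, so α ≈ 6.7589°.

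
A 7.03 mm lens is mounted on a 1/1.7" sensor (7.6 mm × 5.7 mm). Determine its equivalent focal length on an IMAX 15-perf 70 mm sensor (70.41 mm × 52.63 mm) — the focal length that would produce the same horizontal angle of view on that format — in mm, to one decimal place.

Equal angle of view means equal width/f ratio, so f₂ = f₁ · (width₂/width₁) = 7.03 × 70.41/7.6.
f₂ = 7.03 × 9.26447 ≈ 65.129 mm.

65.1 mm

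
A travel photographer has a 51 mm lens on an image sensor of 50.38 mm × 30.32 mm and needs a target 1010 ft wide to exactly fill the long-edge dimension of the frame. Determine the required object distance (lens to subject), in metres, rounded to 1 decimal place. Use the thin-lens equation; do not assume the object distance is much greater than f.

311.7 m

W: 1010 ft × 304.8 mm/ft = 307847.99 mm.
Magnification m = w/W = dᵢ/dₒ; combined with 1/f = 1/dₒ + 1/dᵢ this gives dₒ = f·(1 + W/w).
dₒ = 51 mm × (1 + 307848/50.38) = 51 × 6111.5199 ≈ 311687.512 mm = 311.688 m.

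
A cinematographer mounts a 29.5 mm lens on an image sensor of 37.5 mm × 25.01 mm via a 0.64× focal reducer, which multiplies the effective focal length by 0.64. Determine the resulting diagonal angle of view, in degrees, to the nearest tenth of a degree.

Effective focal length f = 29.5 × 0.64 = 18.88 mm.
Sensor diagonal = √(37.5² + 25.01²) = √2031.7501 ≈ 45.0749 mm.
α = 2·arctan(45.075 / (2 × 18.88)) = 2·arctan(1.19372) ≈ 100.0931°.

100.1°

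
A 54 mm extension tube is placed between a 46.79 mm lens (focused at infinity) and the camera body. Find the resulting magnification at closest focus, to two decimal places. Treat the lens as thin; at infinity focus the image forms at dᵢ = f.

1.15×

The tube moves the image plane from f to f + e, so dᵢ = 46.79 + 54 = 100.79 mm. Focus is achieved when 1/f = 1/dₒ + 1/dᵢ, giving dₒ = 1/(1/f − 1/(f+e)).
Magnification m = dᵢ/dₒ = (f+e)·(1/f − 1/(f+e)) = e/f = 54/46.79 ≈ 1.1541.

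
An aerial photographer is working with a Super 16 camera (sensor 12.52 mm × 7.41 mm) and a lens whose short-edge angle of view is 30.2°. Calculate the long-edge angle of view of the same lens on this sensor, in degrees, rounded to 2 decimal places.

From the short-edge AOV: f = 7.41 / (2·tan(15.1°)) = 7.41 / 0.53964 ≈ 13.7313 mm.
Long-edge AOV = 2·arctan(12.52 / (2 × 13.7313)) = 2·arctan(0.45589) ≈ 49.0157°.

49.02°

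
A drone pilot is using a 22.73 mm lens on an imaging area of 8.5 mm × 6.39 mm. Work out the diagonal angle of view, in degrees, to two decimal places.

26.33°

Sensor diagonal = √(8.5² + 6.39²) = √113.0821 ≈ 10.6340 mm.
Angle of view α = 2·arctan(d/2f) with d = 10.6340 mm and f = 22.73 mm.
d/2f = 0.23392; arctan(0.23392) ≈ 13.1659°, so α ≈ 26.3318°.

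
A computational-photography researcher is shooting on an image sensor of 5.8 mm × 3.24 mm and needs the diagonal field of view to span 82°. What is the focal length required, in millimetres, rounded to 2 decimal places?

3.82 mm

Sensor diagonal = √(5.8² + 3.24²) = √44.1376 ≈ 6.6436 mm.
From α = 2·arctan(d/2f) we get f = d / (2·tan(α/2)).
With d = 6.6436 mm and α/2 = 41°, tan(α/2) ≈ 0.86929, so f ≈ 6.6436 / 1.73857 ≈ 3.8213 mm.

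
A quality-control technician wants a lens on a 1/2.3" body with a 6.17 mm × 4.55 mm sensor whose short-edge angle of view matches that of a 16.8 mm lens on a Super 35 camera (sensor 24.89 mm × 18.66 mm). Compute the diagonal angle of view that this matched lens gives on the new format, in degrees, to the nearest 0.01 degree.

86.20°

Equal short-edge AOV ⇒ f₂ = f₁ · 4.55/18.66 = 16.8 × 0.24384 ≈ 4.0965 mm.
Sensor diagonal = √(6.17² + 4.55²) = √58.7714 ≈ 7.6663 mm.
Diagonal AOV on the new format = 2·arctan(7.6663 / (2 × 4.0965)) = 2·arctan(0.93572) ≈ 86.1959°.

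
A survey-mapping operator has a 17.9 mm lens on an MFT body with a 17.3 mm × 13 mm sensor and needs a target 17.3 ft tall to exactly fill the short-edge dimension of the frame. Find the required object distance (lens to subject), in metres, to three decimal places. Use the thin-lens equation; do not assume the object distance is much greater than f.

7.278 m

W: 17.3 ft × 304.8 mm/ft = 5273.04 mm.
Magnification m = h/W = dᵢ/dₒ; combined with 1/f = 1/dₒ + 1/dᵢ this gives dₒ = f·(1 + W/h).
dₒ = 17.9 mm × (1 + 5273.04/13) = 17.9 × 406.6184 ≈ 7278.470 mm = 7.27847 m.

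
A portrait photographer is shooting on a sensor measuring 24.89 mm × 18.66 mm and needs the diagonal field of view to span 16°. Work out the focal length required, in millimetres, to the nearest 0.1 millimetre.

Sensor diagonal = √(24.89² + 18.66²) = √967.7077 ≈ 31.1080 mm.
From α = 2·arctan(d/2f) we get f = d / (2·tan(α/2)).
With d = 31.1080 mm and α/2 = 8°, tan(α/2) ≈ 0.14054, so f ≈ 31.1080 / 0.28108 ≈ 110.6725 mm.

110.7 mm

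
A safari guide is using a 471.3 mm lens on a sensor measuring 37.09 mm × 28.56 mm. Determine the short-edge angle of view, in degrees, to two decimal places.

3.47°

Angle of view α = 2·arctan(h/2f) with h = 28.56 mm and f = 471.3 mm.
h/2f = 0.03030; arctan(0.03030) ≈ 1.7355°, so α ≈ 3.4710°.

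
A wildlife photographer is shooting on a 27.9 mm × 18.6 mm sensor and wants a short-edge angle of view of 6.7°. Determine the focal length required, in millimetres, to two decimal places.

From α = 2·arctan(h/2f) we get f = h / (2·tan(α/2)).
With h = 18.6 mm and α/2 = 3.35°, tan(α/2) ≈ 0.05854, so f ≈ 18.6 / 0.11707 ≈ 158.8786 mm.

158.88 mm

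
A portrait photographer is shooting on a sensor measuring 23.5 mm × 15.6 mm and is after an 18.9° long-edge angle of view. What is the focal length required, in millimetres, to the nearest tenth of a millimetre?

70.6 mm

From α = 2·arctan(w/2f) we get f = w / (2·tan(α/2)).
With w = 23.5 mm and α/2 = 9.45°, tan(α/2) ≈ 0.16645, so f ≈ 23.5 / 0.33289 ≈ 70.5936 mm.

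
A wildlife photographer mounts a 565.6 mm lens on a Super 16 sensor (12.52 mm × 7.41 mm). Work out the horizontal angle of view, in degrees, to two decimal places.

1.27°

Angle of view α = 2·arctan(w/2f) with w = 12.52 mm and f = 565.6 mm.
w/2f = 0.01107; arctan(0.01107) ≈ 0.6341°, so α ≈ 1.2682°.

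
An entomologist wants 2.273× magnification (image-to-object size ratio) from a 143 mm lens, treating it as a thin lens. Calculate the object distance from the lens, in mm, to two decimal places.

With m = dᵢ/dₒ and 1/f = 1/dₒ + 1/dᵢ, substituting dᵢ = m·dₒ gives 1/f = (1 + 1/m)/dₒ, hence dₒ = f·(1 + 1/m).
dₒ = 143 × (1 + 1/2.273) = 143 × 1.43995 ≈ 205.912 mm.

205.91 mm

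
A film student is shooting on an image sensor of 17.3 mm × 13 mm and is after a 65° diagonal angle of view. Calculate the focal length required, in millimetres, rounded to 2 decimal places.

Sensor diagonal = √(17.3² + 13²) = √468.2900 ≈ 21.6400 mm.
From α = 2·arctan(d/2f) we get f = d / (2·tan(α/2)).
With d = 21.6400 mm and α/2 = 32.5°, tan(α/2) ≈ 0.63707, so f ≈ 21.6400 / 1.27414 ≈ 16.9840 mm.

16.98 mm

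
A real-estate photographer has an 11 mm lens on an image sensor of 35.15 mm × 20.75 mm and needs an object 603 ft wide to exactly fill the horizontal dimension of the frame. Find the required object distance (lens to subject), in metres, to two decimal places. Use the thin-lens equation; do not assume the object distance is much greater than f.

W: 603 ft × 304.8 mm/ft = 183794.39 mm.
Magnification m = w/W = dᵢ/dₒ; combined with 1/f = 1/dₒ + 1/dᵢ this gives dₒ = f·(1 + W/w).
dₒ = 11 mm × (1 + 183794/35.15) = 11 × 5229.8590 ≈ 57528.449 mm = 57.5284 m.

57.53 m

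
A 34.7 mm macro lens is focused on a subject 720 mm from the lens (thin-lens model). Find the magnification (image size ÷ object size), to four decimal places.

0.0506×

Thin lens: 1/f = 1/dₒ + 1/dᵢ → 1/dᵢ = 1/34.7 − 1/720 = 0.0274296 mm⁻¹, so dᵢ ≈ 36.4570 mm.
Magnification m = dᵢ/dₒ = 36.4570/720 ≈ 0.05063.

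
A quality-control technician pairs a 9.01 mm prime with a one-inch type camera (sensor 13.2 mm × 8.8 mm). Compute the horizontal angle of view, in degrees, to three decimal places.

Angle of view α = 2·arctan(w/2f) with w = 13.2 mm and f = 9.01 mm.
w/2f = 0.73252; arctan(0.73252) ≈ 36.2235°, so α ≈ 72.4470°.

72.447°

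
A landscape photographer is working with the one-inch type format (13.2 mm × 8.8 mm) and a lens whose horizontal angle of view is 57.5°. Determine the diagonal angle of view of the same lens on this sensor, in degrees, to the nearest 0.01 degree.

66.80°

From the horizontal AOV: f = 13.2 / (2·tan(28.75°)) = 13.2 / 1.09724 ≈ 12.0302 mm.
Sensor diagonal = √(13.2² + 8.8²) = √251.6800 ≈ 15.8644 mm.
Diagonal AOV = 2·arctan(15.8644 / (2 × 12.0302)) = 2·arctan(0.65936) ≈ 66.7983°.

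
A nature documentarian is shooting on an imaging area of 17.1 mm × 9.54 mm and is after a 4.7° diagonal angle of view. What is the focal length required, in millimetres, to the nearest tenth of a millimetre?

Sensor diagonal = √(17.1² + 9.54²) = √383.4216 ≈ 19.5812 mm.
From α = 2·arctan(d/2f) we get f = d / (2·tan(α/2)).
With d = 19.5812 mm and α/2 = 2.35°, tan(α/2) ≈ 0.04104, so f ≈ 19.5812 / 0.08208 ≈ 238.5720 mm.

238.6 mm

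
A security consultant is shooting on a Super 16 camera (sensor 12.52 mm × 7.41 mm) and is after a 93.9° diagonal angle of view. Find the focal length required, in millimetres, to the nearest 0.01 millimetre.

6.80 mm

Sensor diagonal = √(12.52² + 7.41²) = √211.6585 ≈ 14.5485 mm.
From α = 2·arctan(d/2f) we get f = d / (2·tan(α/2)).
With d = 14.5485 mm and α/2 = 46.95°, tan(α/2) ≈ 1.07049, so f ≈ 14.5485 / 2.14099 ≈ 6.7952 mm.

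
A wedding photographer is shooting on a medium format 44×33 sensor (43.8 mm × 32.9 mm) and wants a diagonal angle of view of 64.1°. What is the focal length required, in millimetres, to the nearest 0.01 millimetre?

Sensor diagonal = √(43.8² + 32.9²) = √3000.8500 ≈ 54.7800 mm.
From α = 2·arctan(d/2f) we get f = d / (2·tan(α/2)).
With d = 54.7800 mm and α/2 = 32.05°, tan(α/2) ≈ 0.62608, so f ≈ 54.7800 / 1.25217 ≈ 43.7482 mm.

43.75 mm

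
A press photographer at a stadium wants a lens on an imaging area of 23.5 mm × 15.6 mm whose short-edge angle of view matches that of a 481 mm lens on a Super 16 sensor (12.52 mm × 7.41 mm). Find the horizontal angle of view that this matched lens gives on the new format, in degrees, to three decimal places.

Equal short-edge AOV ⇒ f₂ = f₁ · 15.6/7.41 = 481 × 2.10526 ≈ 1012.6316 mm.
Horizontal AOV on the new format = 2·arctan(23.5 / (2 × 1012.6316)) = 2·arctan(0.01160) ≈ 1.3296°.

1.330°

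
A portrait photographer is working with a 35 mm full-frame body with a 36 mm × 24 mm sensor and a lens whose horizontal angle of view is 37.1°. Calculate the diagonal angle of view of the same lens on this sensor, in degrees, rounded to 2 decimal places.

From the horizontal AOV: f = 36 / (2·tan(18.55°)) = 36 / 0.67113 ≈ 53.6407 mm.
Sensor diagonal = √(36² + 24²) = √1872.0000 ≈ 43.2666 mm.
Diagonal AOV = 2·arctan(43.2666 / (2 × 53.6407)) = 2·arctan(0.40330) ≈ 43.9285°.

43.93°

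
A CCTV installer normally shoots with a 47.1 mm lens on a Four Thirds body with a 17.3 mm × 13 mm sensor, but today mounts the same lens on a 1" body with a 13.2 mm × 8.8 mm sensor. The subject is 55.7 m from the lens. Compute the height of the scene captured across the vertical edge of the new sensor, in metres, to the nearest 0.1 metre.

The focal length stays 47.1 mm; the relevant sensor dimension is now h = 8.8 mm. Object distance dₒ = 55.7 m = 55700 mm.
Thin-lens field height W = h·(dₒ − f)/f = 8.8 × (55700 − 47.1)/47.1 ≈ 10397.994 mm = 10.398 m.

10.4 m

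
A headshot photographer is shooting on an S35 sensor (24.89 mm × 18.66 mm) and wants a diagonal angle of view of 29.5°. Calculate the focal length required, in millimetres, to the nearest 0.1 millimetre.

59.1 mm

Sensor diagonal = √(24.89² + 18.66²) = √967.7077 ≈ 31.1080 mm.
From α = 2·arctan(d/2f) we get f = d / (2·tan(α/2)).
With d = 31.1080 mm and α/2 = 14.75°, tan(α/2) ≈ 0.26328, so f ≈ 31.1080 / 0.52656 ≈ 59.0782 mm.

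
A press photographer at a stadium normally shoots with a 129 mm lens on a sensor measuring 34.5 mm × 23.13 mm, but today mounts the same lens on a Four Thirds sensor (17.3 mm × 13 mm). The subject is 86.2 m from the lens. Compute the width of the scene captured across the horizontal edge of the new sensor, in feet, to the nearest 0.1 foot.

The focal length stays 129 mm; the relevant sensor dimension is now w = 17.3 mm. Object distance dₒ = 86.2 m = 86200 mm.
Thin-lens field width W = w·(dₒ − f)/f = 17.3 × (86200 − 129)/129 ≈ 11542.855 mm = 11542.855/304.8 ft = 37.8703 ft.

37.9 ft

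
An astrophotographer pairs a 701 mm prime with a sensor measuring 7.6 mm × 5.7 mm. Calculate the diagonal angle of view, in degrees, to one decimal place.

0.8°

Sensor diagonal = √(7.6² + 5.7²) = √90.2500 ≈ 9.5000 mm.
Angle of view α = 2·arctan(d/2f) with d = 9.5000 mm and f = 701 mm.
d/2f = 0.00678; arctan(0.00678) ≈ 0.3882°, so α ≈ 0.7765°.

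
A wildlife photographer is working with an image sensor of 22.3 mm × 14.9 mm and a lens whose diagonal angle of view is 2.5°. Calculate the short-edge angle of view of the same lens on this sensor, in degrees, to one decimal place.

Sensor diagonal = √(22.3² + 14.9²) = √719.3000 ≈ 26.8198 mm.
From the diagonal AOV: f = 26.8198 / (2·tan(1.25°)) = 26.8198 / 0.04364 ≈ 614.5663 mm.
Short-edge AOV = 2·arctan(14.9 / (2 × 614.5663)) = 2·arctan(0.01212) ≈ 1.3891°.

1.4°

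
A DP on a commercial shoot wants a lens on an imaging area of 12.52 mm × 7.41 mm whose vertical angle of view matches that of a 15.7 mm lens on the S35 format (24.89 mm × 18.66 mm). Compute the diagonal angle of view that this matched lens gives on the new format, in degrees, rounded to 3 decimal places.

Equal vertical AOV ⇒ f₂ = f₁ · 7.41/18.66 = 15.7 × 0.39711 ≈ 6.2346 mm.
Sensor diagonal = √(12.52² + 7.41²) = √211.6585 ≈ 14.5485 mm.
Diagonal AOV on the new format = 2·arctan(14.5485 / (2 × 6.2346)) = 2·arctan(1.16676) ≈ 98.8020°.

98.802°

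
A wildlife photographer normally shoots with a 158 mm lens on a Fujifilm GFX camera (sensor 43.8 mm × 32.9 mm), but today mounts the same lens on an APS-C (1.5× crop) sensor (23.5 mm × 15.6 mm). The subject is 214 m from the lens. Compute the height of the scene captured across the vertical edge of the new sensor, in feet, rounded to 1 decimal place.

The focal length stays 158 mm; the relevant sensor dimension is now h = 15.6 mm. Object distance dₒ = 214 m = 214000 mm.
Thin-lens field height W = h·(dₒ − f)/f = 15.6 × (214000 − 158)/158 ≈ 21113.514 mm = 21113.514/304.8 ft = 69.2701 ft.

69.3 ft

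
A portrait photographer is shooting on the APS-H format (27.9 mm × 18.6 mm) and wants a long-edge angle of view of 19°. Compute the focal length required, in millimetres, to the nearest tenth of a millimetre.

83.4 mm

From α = 2·arctan(w/2f) we get f = w / (2·tan(α/2)).
With w = 27.9 mm and α/2 = 9.5°, tan(α/2) ≈ 0.16734, so f ≈ 27.9 / 0.33469 ≈ 83.3619 mm.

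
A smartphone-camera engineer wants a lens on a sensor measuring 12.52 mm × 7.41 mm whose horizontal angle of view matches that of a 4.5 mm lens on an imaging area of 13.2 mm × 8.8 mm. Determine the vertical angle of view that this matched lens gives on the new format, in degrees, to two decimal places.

81.92°

Equal horizontal AOV ⇒ f₂ = f₁ · 12.52/13.2 = 4.5 × 0.94848 ≈ 4.2682 mm.
Vertical AOV on the new format = 2·arctan(7.41 / (2 × 4.2682)) = 2·arctan(0.86805) ≈ 81.9193°.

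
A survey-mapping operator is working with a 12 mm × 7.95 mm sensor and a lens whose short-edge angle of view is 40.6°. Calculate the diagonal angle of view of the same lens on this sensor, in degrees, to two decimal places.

From the short-edge AOV: f = 7.95 / (2·tan(20.3°)) = 7.95 / 0.73982 ≈ 10.7458 mm.
Sensor diagonal = √(12² + 7.95²) = √207.2025 ≈ 14.3945 mm.
Diagonal AOV = 2·arctan(14.3945 / (2 × 10.7458)) = 2·arctan(0.66977) ≈ 67.6262°.

67.63°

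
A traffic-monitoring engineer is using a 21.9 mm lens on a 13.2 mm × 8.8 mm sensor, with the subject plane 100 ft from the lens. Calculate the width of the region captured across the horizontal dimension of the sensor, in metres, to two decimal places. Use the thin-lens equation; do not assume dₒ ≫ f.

dₒ: 100 ft × 304.8 mm/ft = 30480.00 mm.
Similar triangles through the lens centre give W/dₒ = w/dᵢ; with 1/f = 1/dₒ + 1/dᵢ this gives W = w·(dₒ − f)/f.
W = 13.2 mm × (30480 − 21.9) / 21.9 = 13.2 × 1390.7808 ≈ 18358.306 mm = 18.3583 m.

18.36 m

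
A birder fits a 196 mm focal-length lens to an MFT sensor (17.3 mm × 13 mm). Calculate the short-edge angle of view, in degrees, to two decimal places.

3.80°

Angle of view α = 2·arctan(h/2f) with h = 13 mm and f = 196 mm.
h/2f = 0.03316; arctan(0.03316) ≈ 1.8994°, so α ≈ 3.7988°.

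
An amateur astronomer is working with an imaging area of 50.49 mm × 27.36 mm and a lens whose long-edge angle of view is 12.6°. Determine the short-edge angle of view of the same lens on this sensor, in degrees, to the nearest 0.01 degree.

From the long-edge AOV: f = 50.49 / (2·tan(6.3°)) = 50.49 / 0.22080 ≈ 228.6663 mm.
Short-edge AOV = 2·arctan(27.36 / (2 × 228.6663)) = 2·arctan(0.05983) ≈ 6.8473°.

6.85°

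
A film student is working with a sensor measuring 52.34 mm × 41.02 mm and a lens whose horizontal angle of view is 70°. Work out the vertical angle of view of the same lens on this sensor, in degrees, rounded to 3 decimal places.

57.513°

From the horizontal AOV: f = 52.34 / (2·tan(35°)) = 52.34 / 1.40042 ≈ 37.3746 mm.
Vertical AOV = 2·arctan(41.02 / (2 × 37.3746)) = 2·arctan(0.54877) ≈ 57.5131°.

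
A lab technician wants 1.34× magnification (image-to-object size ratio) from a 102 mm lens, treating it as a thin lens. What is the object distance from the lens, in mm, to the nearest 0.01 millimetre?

178.12 mm

With m = dᵢ/dₒ and 1/f = 1/dₒ + 1/dᵢ, substituting dᵢ = m·dₒ gives 1/f = (1 + 1/m)/dₒ, hence dₒ = f·(1 + 1/m).
dₒ = 102 × (1 + 1/1.34) = 102 × 1.74627 ≈ 178.119 mm.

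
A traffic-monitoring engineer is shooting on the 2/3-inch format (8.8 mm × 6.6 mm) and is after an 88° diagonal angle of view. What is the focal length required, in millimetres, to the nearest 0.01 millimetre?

Sensor diagonal = √(8.8² + 6.6²) = √121.0000 ≈ 11.0000 mm.
From α = 2·arctan(d/2f) we get f = d / (2·tan(α/2)).
With d = 11.0000 mm and α/2 = 44°, tan(α/2) ≈ 0.96569, so f ≈ 11.0000 / 1.93138 ≈ 5.6954 mm.

5.70 mm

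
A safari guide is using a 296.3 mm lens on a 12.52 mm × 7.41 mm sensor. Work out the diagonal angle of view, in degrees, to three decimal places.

2.813°

Sensor diagonal = √(12.52² + 7.41²) = √211.6585 ≈ 14.5485 mm.
Angle of view α = 2·arctan(d/2f) with d = 14.5485 mm and f = 296.3 mm.
d/2f = 0.02455; arctan(0.02455) ≈ 1.4063°, so α ≈ 2.8127°.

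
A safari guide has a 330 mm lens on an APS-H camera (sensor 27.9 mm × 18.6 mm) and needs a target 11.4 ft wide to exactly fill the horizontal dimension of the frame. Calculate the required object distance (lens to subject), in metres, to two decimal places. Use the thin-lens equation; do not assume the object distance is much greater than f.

W: 11.4 ft × 304.8 mm/ft = 3474.72 mm.
Magnification m = w/W = dᵢ/dₒ; combined with 1/f = 1/dₒ + 1/dᵢ this gives dₒ = f·(1 + W/w).
dₒ = 330 mm × (1 + 3474.72/27.9) = 330 × 125.5419 ≈ 41428.837 mm = 41.4288 m.

41.43 m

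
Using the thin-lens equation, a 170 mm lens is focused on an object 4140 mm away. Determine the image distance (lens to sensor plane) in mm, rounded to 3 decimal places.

177.280 mm

1/dᵢ = 1/f − 1/dₒ = 1/170 − 1/4140 = 0.0056408 mm⁻¹.
dᵢ = 1/0.0056408 ≈ 177.2796 mm.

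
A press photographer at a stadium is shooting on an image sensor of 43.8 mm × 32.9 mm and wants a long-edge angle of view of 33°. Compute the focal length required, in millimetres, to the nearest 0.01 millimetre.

From α = 2·arctan(w/2f) we get f = w / (2·tan(α/2)).
With w = 43.8 mm and α/2 = 16.5°, tan(α/2) ≈ 0.29621, so f ≈ 43.8 / 0.59243 ≈ 73.9332 mm.

73.93 mm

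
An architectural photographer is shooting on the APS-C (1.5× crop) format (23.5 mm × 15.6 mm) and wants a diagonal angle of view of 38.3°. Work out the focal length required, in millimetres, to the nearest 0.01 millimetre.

Sensor diagonal = √(23.5² + 15.6²) = √795.6100 ≈ 28.2066 mm.
From α = 2·arctan(d/2f) we get f = d / (2·tan(α/2)).
With d = 28.2066 mm and α/2 = 19.15°, tan(α/2) ≈ 0.34726, so f ≈ 28.2066 / 0.69452 ≈ 40.6132 mm.

40.61 mm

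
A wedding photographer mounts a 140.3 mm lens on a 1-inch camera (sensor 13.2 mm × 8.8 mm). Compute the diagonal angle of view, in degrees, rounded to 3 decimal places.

6.472°

Sensor diagonal = √(13.2² + 8.8²) = √251.6800 ≈ 15.8644 mm.
Angle of view α = 2·arctan(d/2f) with d = 15.8644 mm and f = 140.3 mm.
d/2f = 0.05654; arctan(0.05654) ≈ 3.2359°, so α ≈ 6.4718°.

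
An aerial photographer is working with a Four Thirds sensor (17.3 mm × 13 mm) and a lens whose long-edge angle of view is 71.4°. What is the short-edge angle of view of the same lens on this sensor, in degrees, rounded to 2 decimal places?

From the long-edge AOV: f = 17.3 / (2·tan(35.7°)) = 17.3 / 1.43715 ≈ 12.0377 mm.
Short-edge AOV = 2·arctan(13 / (2 × 12.0377)) = 2·arctan(0.53997) ≈ 56.7353°.

56.74°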